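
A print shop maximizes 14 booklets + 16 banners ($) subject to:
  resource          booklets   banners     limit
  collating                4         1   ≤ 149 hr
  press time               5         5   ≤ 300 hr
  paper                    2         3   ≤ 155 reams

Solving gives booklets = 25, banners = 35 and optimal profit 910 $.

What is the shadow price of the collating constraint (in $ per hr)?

At the optimum: collating uses 135 of 149 (slack = 14); press time uses 300 of 300 (binding); paper uses 155 of 155 (binding).
By complementary slackness, y = 0 for the non-binding constraint.
Dual feasibility on the basic columns requires 5·y_press time + 2·y_paper = 14, 5·y_press time + 3·y_paper = 16.
Solving: y_press time = 2, y_paper = 2.
Shadow price of collating = 0.

0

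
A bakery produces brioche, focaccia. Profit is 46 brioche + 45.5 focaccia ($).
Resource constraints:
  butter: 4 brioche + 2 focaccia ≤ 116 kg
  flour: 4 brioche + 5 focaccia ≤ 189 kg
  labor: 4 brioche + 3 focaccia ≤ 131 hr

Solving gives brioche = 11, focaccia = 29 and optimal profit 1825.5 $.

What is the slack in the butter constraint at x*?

butter used = 4·11 + 2·29 = 102; slack = 116 − 102 = 14.

14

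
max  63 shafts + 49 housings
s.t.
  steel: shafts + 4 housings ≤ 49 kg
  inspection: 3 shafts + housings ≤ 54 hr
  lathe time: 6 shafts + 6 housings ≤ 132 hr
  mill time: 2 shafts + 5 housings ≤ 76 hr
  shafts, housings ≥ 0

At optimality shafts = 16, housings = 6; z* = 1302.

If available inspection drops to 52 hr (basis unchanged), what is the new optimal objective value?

At the optimum: steel uses 40 of 49 (slack = 9); inspection uses 54 of 54 (binding); lathe time uses 132 of 132 (binding); mill time uses 62 of 76 (slack = 14).
Since steel, mill time are not tight, their duals are 0.
The binding rows give the dual system: 3·y_inspection + 6·y_lathe time = 63 and 1·y_inspection + 6·y_lathe time = 49.
This yields shadow prices y_inspection = 7, y_lathe time = 7.
Δz = y_inspection·Δb = 7 × (-2) = -14, so new z* = 1302 − 14 = 1288.

1288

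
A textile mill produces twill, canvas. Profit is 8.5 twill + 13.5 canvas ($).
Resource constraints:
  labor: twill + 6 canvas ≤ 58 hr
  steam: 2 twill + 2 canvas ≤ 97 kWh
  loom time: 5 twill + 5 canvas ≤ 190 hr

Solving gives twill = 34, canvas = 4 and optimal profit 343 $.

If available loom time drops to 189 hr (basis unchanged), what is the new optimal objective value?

Check each constraint at x*: labor 58/58 (tight); steam 76/97 (slack 21); loom time 190/190 (tight).
Since steam is not tight, its dual is 0.
From A_Bᵀ y = c: 1·y_labor + 5·y_loom time = 8.5; 6·y_labor + 5·y_loom time = 13.5.
→ y_labor = 1 and y_loom time = 1.5.
Δz = y_loom time·Δb = 1.5 × (-1) = -1.5, so new z* = 343 − 1.5 = 341.5.

341.5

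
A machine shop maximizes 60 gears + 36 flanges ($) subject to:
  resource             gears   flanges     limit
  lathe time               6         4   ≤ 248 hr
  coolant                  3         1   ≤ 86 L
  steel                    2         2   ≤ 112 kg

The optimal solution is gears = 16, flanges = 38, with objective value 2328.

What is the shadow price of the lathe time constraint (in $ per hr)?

Check each constraint at x*: lathe time 248/248 (tight); coolant 86/86 (tight); steel 108/112 (slack 4).
Slack constraints have shadow price 0 (complementary slackness).
Dual feasibility on the basic columns requires 6·y_lathe time + 3·y_coolant = 60, 4·y_lathe time + 1·y_coolant = 36.
→ y_lathe time = 8 and y_coolant = 4.
Shadow price of lathe time = 8.

8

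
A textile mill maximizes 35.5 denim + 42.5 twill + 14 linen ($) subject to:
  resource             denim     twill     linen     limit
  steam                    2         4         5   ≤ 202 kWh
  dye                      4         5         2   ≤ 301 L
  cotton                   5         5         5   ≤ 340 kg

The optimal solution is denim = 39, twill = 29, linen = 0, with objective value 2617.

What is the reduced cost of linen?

-7.5

At the optimum: steam uses 194 of 202 (slack = 8); dye uses 301 of 301 (binding); cotton uses 340 of 340 (binding).
Slack constraints have shadow price 0 (complementary slackness).
Dual feasibility on the basic columns requires 4·y_dye + 5·y_cotton = 35.5, 5·y_dye + 5·y_cotton = 42.5.
This yields shadow prices y_dye = 7, y_cotton = 1.5.
Reduced cost of linen: c₃ − yᵀa₃ = 14 − (7·2 + 1.5·5) = 14 − 21.5 = -7.5.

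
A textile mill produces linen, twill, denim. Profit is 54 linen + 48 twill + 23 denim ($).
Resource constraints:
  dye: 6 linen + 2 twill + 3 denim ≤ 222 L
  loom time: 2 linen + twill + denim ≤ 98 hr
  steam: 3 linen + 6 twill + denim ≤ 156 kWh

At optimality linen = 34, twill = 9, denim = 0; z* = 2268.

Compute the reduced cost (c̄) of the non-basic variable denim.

Check each constraint at x*: dye 222/222 (tight); loom time 77/98 (slack 21); steam 156/156 (tight).
Slack constraints have shadow price 0 (complementary slackness).
Dual feasibility on the basic columns requires 6·y_dye + 3·y_steam = 54, 2·y_dye + 6·y_steam = 48.
Solving: y_dye = 6, y_steam = 6.
Reduced cost of denim: c₃ − yᵀa₃ = 23 − (6·3 + 6·1) = 23 − 24 = -1.

-1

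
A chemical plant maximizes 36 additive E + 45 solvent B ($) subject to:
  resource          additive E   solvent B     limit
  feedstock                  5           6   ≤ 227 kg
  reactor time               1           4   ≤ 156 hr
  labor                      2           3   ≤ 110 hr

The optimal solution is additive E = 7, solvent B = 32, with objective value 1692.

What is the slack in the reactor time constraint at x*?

reactor time used = 1·7 + 4·32 = 135; slack = 156 − 135 = 21.

21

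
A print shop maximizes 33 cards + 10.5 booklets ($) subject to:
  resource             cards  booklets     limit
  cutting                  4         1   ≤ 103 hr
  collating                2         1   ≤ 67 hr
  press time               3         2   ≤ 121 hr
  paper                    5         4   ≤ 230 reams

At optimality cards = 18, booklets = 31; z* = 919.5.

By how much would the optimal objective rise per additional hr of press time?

Check each constraint at x*: cutting 103/103 (tight); collating 67/67 (tight); press time 116/121 (slack 5); paper 214/230 (slack 16).
By complementary slackness, y = 0 for the non-binding constraints.
From A_Bᵀ y = c: 4·y_cutting + 2·y_collating = 33; 1·y_cutting + 1·y_collating = 10.5.
→ y_cutting = 6 and y_collating = 4.5.
Shadow price of press time = 0.

0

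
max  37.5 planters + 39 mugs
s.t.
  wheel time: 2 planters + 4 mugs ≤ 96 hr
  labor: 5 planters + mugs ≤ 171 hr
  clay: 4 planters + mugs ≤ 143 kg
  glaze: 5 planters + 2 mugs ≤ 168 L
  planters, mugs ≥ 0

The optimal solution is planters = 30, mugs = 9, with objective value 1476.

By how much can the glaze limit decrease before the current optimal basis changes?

120

Binding constraints: wheel time, glaze. The basis is B = [[2,4],[5,2]] with det -16.
Per unit decrease in glaze, x* moves by d = (-0.25, 0.125).
The basis stays optimal until planters reaches 0; allowable decrease = 120 L.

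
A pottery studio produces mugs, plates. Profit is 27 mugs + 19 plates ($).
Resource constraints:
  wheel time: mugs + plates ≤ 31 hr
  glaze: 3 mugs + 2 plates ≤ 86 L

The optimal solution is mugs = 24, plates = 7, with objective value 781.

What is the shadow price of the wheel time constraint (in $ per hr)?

At the optimum: wheel time uses 31 of 31 (binding); glaze uses 86 of 86 (binding).
Dual feasibility on the basic columns requires 1·y_wheel time + 3·y_glaze = 27, 1·y_wheel time + 2·y_glaze = 19.
This yields shadow prices y_wheel time = 3, y_glaze = 8.
Shadow price of wheel time = 3.

3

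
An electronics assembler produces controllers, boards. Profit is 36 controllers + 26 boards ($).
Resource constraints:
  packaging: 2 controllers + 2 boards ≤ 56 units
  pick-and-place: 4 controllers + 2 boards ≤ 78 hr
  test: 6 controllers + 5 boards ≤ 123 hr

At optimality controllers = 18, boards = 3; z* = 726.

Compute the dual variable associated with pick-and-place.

At the optimum: packaging uses 42 of 56 (slack = 14); pick-and-place uses 78 of 78 (binding); test uses 123 of 123 (binding).
Since packaging is not tight, its dual is 0.
The binding rows give the dual system: 4·y_pick-and-place + 6·y_test = 36 and 2·y_pick-and-place + 5·y_test = 26.
Solving: y_pick-and-place = 3, y_test = 4.
Shadow price of pick-and-place = 3.

3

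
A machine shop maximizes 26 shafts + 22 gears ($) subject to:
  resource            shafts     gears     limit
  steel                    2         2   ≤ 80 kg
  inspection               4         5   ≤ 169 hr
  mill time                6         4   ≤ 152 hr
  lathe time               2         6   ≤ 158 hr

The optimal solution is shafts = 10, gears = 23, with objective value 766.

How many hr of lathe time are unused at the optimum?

0

lathe time used = 2·10 + 6·23 = 158; slack = 158 − 158 = 0.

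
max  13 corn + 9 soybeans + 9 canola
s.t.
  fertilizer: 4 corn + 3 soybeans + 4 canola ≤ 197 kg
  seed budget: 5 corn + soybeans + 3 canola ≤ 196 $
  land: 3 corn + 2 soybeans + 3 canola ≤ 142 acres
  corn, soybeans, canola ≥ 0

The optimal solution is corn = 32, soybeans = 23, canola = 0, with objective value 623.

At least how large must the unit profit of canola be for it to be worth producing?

13

Binding: fertilizer and land. Non-binding: seed budget (13 unused).
By complementary slackness, y = 0 for the non-binding constraint.
The binding rows give the dual system: 4·y_fertilizer + 3·y_land = 13 and 3·y_fertilizer + 2·y_land = 9.
→ y_fertilizer = 1 and y_land = 3.
canola enters the basis when its profit ≥ yᵀa₃ = 1·4 + 3·3 = 13.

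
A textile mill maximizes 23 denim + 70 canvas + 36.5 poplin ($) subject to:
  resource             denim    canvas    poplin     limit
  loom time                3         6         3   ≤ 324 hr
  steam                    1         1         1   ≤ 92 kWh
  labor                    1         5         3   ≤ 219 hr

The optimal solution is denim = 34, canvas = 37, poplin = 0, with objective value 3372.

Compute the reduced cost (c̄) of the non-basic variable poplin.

-2.5

Check each constraint at x*: loom time 324/324 (tight); steam 71/92 (slack 21); labor 219/219 (tight).
By complementary slackness, y = 0 for the non-binding constraint.
Dual feasibility on the basic columns requires 3·y_loom time + 1·y_labor = 23, 6·y_loom time + 5·y_labor = 70.
→ y_loom time = 5 and y_labor = 8.
Reduced cost of poplin: c₃ − yᵀa₃ = 36.5 − (5·3 + 8·3) = 36.5 − 39 = -2.5.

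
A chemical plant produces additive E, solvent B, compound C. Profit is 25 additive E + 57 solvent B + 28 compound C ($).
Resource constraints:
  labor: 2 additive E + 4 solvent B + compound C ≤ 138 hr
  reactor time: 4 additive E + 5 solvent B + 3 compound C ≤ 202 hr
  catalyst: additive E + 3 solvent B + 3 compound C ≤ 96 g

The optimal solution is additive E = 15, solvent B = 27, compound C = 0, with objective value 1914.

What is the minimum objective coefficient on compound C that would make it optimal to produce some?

30

Binding: labor and catalyst. Non-binding: reactor time (7 unused).
By complementary slackness, y = 0 for the non-binding constraint.
From A_Bᵀ y = c: 2·y_labor + 1·y_catalyst = 25; 4·y_labor + 3·y_catalyst = 57.
This yields shadow prices y_labor = 9, y_catalyst = 7.
compound C enters the basis when its profit ≥ yᵀa₃ = 9·1 + 7·3 = 30.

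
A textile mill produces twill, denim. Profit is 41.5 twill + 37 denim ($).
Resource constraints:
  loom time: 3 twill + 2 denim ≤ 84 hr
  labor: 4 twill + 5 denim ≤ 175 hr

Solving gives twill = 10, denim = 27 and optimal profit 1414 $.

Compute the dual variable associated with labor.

4

Check each constraint at x*: loom time 84/84 (tight); labor 175/175 (tight).
From A_Bᵀ y = c: 3·y_loom time + 4·y_labor = 41.5; 2·y_loom time + 5·y_labor = 37.
Solving: y_loom time = 8.5, y_labor = 4.
Shadow price of labor = 4.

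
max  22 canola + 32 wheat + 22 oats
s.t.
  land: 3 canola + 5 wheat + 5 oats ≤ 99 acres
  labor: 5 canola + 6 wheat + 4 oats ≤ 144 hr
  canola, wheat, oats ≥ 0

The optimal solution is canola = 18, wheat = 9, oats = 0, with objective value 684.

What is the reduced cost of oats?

Check each constraint at x*: land 99/99 (tight); labor 144/144 (tight).
The binding rows give the dual system: 3·y_land + 5·y_labor = 22 and 5·y_land + 6·y_labor = 32.
→ y_land = 4 and y_labor = 2.
Reduced cost of oats: c₃ − yᵀa₃ = 22 − (4·5 + 2·4) = 22 − 28 = -6.

-6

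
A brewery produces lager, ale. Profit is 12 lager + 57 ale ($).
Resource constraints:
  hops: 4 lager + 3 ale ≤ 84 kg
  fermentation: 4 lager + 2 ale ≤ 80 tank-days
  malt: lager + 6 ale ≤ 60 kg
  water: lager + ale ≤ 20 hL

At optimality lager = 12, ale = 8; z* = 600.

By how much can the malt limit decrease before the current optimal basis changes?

40

Binding constraints: malt, water. The basis is B = [[1,6],[1,1]] with det -5.
Per unit decrease in malt, x* moves by d = (0.2, -0.2).
The basis stays optimal until ale reaches 0; allowable decrease = 40 kg.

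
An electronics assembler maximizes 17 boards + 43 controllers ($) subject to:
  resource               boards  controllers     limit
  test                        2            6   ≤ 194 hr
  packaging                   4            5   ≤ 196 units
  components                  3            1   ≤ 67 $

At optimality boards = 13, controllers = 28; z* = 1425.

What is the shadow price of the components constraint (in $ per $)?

Check each constraint at x*: test 194/194 (tight); packaging 192/196 (slack 4); components 67/67 (tight).
By complementary slackness, y = 0 for the non-binding constraint.
The binding rows give the dual system: 2·y_test + 3·y_components = 17 and 6·y_test + 1·y_components = 43.
This yields shadow prices y_test = 7, y_components = 1.
Shadow price of components = 1.

1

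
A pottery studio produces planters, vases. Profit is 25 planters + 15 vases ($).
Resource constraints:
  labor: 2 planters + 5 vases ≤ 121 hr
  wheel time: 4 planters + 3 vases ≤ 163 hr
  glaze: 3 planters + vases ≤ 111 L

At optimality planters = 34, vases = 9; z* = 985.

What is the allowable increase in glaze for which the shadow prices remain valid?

11.25

Binding constraints: wheel time, glaze. The basis is B = [[4,3],[3,1]] with det -5.
Per unit increase in glaze, x* moves by d = (0.6, -0.8).
The basis stays optimal until vases reaches 0; allowable increase = 11.25 L.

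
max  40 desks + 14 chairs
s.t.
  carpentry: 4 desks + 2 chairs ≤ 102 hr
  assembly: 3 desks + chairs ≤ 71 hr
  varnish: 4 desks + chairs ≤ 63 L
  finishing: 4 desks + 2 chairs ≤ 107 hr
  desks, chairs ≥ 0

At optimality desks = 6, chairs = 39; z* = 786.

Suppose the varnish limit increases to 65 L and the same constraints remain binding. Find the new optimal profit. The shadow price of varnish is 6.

798

Δb = 2, so new z* = 786 + (6)·(2) = 786 + 12 = 798.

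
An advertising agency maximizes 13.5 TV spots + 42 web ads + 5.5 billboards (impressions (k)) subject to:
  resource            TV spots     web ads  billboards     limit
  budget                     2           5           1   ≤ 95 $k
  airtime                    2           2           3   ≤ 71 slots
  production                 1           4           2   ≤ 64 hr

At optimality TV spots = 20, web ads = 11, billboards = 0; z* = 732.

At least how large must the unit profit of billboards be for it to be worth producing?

15

Binding: budget and production. Non-binding: airtime (9 unused).
Since airtime is not tight, its dual is 0.
The binding rows give the dual system: 2·y_budget + 1·y_production = 13.5 and 5·y_budget + 4·y_production = 42.
→ y_budget = 4 and y_production = 5.5.
billboards enters the basis when its profit ≥ yᵀa₃ = 4·1 + 5.5·2 = 15.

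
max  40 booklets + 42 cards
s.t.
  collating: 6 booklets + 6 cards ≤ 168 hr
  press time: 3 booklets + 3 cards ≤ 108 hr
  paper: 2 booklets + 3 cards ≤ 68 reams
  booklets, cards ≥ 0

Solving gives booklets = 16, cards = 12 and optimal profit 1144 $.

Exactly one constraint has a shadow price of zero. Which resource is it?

press time

collating: 168/168 (binding)
press time: 84/108 (slack 24)
paper: 68/68 (binding)
By complementary slackness, a constraint with positive slack has shadow price 0 → press time.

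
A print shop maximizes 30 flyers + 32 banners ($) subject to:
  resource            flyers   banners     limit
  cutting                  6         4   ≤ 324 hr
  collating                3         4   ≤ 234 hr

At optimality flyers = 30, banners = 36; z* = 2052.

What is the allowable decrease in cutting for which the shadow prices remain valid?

Binding constraints: cutting, collating. The basis is B = [[6,4],[3,4]] with det 12.
Per unit decrease in cutting, x* moves by d = (-0.3333, 0.25).
The basis stays optimal until flyers reaches 0; allowable decrease = 90 hr.

90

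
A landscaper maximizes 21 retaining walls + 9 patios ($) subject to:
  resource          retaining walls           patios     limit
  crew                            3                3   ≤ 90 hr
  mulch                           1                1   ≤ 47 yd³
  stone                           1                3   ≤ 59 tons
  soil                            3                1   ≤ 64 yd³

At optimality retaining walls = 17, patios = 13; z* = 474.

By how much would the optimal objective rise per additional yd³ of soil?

Binding: crew and soil. Non-binding: mulch (17 unused), stone (3 unused).
By complementary slackness, y = 0 for the non-binding constraints.
Dual feasibility on the basic columns requires 3·y_crew + 3·y_soil = 21, 3·y_crew + 1·y_soil = 9.
→ y_crew = 1 and y_soil = 6.
Shadow price of soil = 6.

6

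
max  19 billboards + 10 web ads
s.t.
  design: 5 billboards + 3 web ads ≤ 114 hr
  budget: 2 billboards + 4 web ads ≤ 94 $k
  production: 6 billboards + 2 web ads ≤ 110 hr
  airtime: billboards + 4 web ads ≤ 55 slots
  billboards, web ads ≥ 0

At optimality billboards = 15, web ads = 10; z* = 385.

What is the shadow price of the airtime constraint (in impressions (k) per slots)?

Check each constraint at x*: design 105/114 (slack 9); budget 70/94 (slack 24); production 110/110 (tight); airtime 55/55 (tight).
By complementary slackness, y = 0 for the non-binding constraints.
From A_Bᵀ y = c: 6·y_production + 1·y_airtime = 19; 2·y_production + 4·y_airtime = 10.
Solving: y_production = 3, y_airtime = 1.
Shadow price of airtime = 1.

1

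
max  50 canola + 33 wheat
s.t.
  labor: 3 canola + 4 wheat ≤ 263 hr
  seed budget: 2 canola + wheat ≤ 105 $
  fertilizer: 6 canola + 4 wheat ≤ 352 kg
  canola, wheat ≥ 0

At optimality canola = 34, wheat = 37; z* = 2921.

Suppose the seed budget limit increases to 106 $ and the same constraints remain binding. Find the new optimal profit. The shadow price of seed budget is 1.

Δb = 1, so new z* = 2921 + (1)·(1) = 2921 + 1 = 2922.

2922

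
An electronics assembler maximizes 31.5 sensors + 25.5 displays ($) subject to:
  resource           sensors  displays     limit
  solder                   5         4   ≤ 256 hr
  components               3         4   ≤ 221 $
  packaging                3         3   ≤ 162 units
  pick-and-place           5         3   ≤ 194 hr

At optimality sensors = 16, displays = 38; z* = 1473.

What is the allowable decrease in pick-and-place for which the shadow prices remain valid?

32

Binding constraints: packaging, pick-and-place. The basis is B = [[3,3],[5,3]] with det -6.
Per unit decrease in pick-and-place, x* moves by d = (-0.5, 0.5).
The basis stays optimal until sensors reaches 0; allowable decrease = 32 hr.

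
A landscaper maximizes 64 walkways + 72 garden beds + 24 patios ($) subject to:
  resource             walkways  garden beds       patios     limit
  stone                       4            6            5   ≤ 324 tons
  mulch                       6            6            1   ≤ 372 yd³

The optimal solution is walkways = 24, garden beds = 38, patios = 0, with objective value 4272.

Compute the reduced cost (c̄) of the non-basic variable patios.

-4

At the optimum: stone uses 324 of 324 (binding); mulch uses 372 of 372 (binding).
The binding rows give the dual system: 4·y_stone + 6·y_mulch = 64 and 6·y_stone + 6·y_mulch = 72.
→ y_stone = 4 and y_mulch = 8.
Reduced cost of patios: c₃ − yᵀa₃ = 24 − (4·5 + 8·1) = 24 − 28 = -4.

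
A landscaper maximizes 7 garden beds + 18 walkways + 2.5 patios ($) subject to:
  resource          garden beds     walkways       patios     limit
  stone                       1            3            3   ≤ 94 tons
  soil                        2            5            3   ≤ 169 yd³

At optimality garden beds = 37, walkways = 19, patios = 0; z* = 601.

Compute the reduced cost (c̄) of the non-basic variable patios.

-9.5

Check each constraint at x*: stone 94/94 (tight); soil 169/169 (tight).
Dual feasibility on the basic columns requires 1·y_stone + 2·y_soil = 7, 3·y_stone + 5·y_soil = 18.
Solving: y_stone = 1, y_soil = 3.
Reduced cost of patios: c₃ − yᵀa₃ = 2.5 − (1·3 + 3·3) = 2.5 − 12 = -9.5.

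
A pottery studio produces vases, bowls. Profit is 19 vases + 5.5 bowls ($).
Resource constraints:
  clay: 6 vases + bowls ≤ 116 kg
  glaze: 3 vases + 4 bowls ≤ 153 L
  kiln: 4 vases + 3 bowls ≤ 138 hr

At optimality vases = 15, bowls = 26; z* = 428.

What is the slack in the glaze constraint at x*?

glaze used = 3·15 + 4·26 = 149; slack = 153 − 149 = 4.

4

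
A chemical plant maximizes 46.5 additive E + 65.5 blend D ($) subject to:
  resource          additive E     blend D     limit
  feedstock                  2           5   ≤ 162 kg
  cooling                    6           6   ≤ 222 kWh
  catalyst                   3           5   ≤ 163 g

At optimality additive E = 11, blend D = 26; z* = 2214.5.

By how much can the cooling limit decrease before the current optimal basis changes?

Binding constraints: cooling, catalyst. The basis is B = [[6,6],[3,5]] with det 12.
Per unit decrease in cooling, x* moves by d = (-0.4167, 0.25).
The basis stays optimal until feedstock becomes binding; allowable decrease = 24 kWh.

24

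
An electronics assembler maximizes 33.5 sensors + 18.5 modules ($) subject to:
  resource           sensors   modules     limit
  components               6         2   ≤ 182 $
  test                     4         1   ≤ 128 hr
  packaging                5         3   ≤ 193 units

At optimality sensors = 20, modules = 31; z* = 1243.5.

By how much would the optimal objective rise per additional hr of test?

0

At the optimum: components uses 182 of 182 (binding); test uses 111 of 128 (slack = 17); packaging uses 193 of 193 (binding).
Since test is not tight, its dual is 0.
Dual feasibility on the basic columns requires 6·y_components + 5·y_packaging = 33.5, 2·y_components + 3·y_packaging = 18.5.
→ y_components = 1 and y_packaging = 5.5.
Shadow price of test = 0.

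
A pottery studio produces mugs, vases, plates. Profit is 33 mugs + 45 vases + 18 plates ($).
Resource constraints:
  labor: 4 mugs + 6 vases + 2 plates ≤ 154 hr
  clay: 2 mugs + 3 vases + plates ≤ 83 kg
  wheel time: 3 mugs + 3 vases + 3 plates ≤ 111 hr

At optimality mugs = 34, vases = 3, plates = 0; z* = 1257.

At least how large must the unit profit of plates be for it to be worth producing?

21

At the optimum: labor uses 154 of 154 (binding); clay uses 77 of 83 (slack = 6); wheel time uses 111 of 111 (binding).
Since clay is not tight, its dual is 0.
From A_Bᵀ y = c: 4·y_labor + 3·y_wheel time = 33; 6·y_labor + 3·y_wheel time = 45.
Solving: y_labor = 6, y_wheel time = 3.
plates enters the basis when its profit ≥ yᵀa₃ = 6·2 + 3·3 = 21.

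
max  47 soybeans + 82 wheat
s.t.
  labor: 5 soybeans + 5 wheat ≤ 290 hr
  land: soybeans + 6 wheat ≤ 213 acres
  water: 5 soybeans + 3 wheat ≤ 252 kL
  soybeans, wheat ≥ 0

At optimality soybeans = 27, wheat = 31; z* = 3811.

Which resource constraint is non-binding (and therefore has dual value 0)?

water

labor: 290/290 (binding)
land: 213/213 (binding)
water: 228/252 (slack 24)
By complementary slackness, a constraint with positive slack has shadow price 0 → water.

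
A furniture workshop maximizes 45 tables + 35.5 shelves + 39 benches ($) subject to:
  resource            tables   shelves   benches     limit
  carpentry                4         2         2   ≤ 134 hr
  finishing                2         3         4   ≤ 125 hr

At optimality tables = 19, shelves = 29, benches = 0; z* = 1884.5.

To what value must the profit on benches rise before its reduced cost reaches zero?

42

Check each constraint at x*: carpentry 134/134 (tight); finishing 125/125 (tight).
Dual feasibility on the basic columns requires 4·y_carpentry + 2·y_finishing = 45, 2·y_carpentry + 3·y_finishing = 35.5.
Solving: y_carpentry = 8, y_finishing = 6.5.
benches enters the basis when its profit ≥ yᵀa₃ = 8·2 + 6.5·4 = 42.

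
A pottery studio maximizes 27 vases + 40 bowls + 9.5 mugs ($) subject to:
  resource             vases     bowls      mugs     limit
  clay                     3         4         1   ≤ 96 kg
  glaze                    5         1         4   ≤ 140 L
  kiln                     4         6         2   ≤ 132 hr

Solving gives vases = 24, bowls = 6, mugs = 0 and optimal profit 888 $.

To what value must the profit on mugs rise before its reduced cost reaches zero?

13

Check each constraint at x*: clay 96/96 (tight); glaze 126/140 (slack 14); kiln 132/132 (tight).
Since glaze is not tight, its dual is 0.
From A_Bᵀ y = c: 3·y_clay + 4·y_kiln = 27; 4·y_clay + 6·y_kiln = 40.
→ y_clay = 1 and y_kiln = 6.
mugs enters the basis when its profit ≥ yᵀa₃ = 1·1 + 6·2 = 13.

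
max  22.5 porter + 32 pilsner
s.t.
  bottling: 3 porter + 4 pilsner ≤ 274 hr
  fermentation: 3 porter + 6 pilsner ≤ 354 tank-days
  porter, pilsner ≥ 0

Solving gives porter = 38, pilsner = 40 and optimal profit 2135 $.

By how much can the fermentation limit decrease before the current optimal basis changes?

Binding constraints: bottling, fermentation. The basis is B = [[3,4],[3,6]] with det 6.
Per unit decrease in fermentation, x* moves by d = (0.6667, -0.5).
The basis stays optimal until pilsner reaches 0; allowable decrease = 80 tank-days.

80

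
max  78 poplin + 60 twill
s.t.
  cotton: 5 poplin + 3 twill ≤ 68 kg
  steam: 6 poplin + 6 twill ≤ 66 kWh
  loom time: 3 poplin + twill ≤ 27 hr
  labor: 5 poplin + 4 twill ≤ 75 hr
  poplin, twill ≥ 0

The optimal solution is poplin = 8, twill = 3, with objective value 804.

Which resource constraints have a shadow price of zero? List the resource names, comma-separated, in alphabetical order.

cotton, labor

cotton: 49/68 (slack 19)
steam: 66/66 (binding)
loom time: 27/27 (binding)
labor: 52/75 (slack 23)
By complementary slackness, a constraint with positive slack has shadow price 0 → cotton, labor.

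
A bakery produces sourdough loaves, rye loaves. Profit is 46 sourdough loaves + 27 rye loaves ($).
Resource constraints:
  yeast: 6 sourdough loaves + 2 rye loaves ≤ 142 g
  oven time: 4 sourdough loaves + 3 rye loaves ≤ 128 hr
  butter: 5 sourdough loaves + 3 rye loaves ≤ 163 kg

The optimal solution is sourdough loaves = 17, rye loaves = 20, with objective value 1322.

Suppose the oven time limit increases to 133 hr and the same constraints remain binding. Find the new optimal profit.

1357

At the optimum: yeast uses 142 of 142 (binding); oven time uses 128 of 128 (binding); butter uses 145 of 163 (slack = 18).
By complementary slackness, y = 0 for the non-binding constraint.
The binding rows give the dual system: 6·y_yeast + 4·y_oven time = 46 and 2·y_yeast + 3·y_oven time = 27.
→ y_yeast = 3 and y_oven time = 7.
Δz = y_oven time·Δb = 7 × (5) = 35, so new z* = 1322 + 35 = 1357.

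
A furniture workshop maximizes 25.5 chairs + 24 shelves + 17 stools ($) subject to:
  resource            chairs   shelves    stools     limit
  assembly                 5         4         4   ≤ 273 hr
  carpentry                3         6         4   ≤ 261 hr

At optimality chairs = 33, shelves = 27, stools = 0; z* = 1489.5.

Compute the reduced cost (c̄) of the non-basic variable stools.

At the optimum: assembly uses 273 of 273 (binding); carpentry uses 261 of 261 (binding).
The binding rows give the dual system: 5·y_assembly + 3·y_carpentry = 25.5 and 4·y_assembly + 6·y_carpentry = 24.
This yields shadow prices y_assembly = 4.5, y_carpentry = 1.
Reduced cost of stools: c₃ − yᵀa₃ = 17 − (4.5·4 + 1·4) = 17 − 22 = -5.

-5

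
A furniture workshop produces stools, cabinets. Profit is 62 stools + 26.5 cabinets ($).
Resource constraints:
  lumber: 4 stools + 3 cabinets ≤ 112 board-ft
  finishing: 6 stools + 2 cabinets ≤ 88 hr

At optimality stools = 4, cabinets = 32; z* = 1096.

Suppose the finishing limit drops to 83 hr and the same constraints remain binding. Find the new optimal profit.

1056

Both lumber and finishing are binding at x*.
From A_Bᵀ y = c: 4·y_lumber + 6·y_finishing = 62; 3·y_lumber + 2·y_finishing = 26.5.
→ y_lumber = 3.5 and y_finishing = 8.
Δz = y_finishing·Δb = 8 × (-5) = -40, so new z* = 1096 − 40 = 1056.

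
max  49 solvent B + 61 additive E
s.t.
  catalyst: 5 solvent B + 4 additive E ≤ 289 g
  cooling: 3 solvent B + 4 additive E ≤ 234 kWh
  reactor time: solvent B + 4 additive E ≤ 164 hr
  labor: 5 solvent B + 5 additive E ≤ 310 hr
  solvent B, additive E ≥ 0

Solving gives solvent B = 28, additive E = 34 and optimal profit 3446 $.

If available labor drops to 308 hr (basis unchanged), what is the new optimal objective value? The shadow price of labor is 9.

Δb = -2, so new z* = 3446 + (9)·(-2) = 3446 − 18 = 3428.

3428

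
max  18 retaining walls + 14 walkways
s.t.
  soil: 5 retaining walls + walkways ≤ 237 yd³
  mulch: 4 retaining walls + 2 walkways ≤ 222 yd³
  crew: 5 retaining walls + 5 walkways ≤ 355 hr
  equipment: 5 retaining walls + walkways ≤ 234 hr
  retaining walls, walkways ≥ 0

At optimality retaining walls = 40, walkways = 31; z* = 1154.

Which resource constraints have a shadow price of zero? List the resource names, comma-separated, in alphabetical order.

equipment, soil

soil: 231/237 (slack 6)
mulch: 222/222 (binding)
crew: 355/355 (binding)
equipment: 231/234 (slack 3)
By complementary slackness, a constraint with positive slack has shadow price 0 → equipment, soil.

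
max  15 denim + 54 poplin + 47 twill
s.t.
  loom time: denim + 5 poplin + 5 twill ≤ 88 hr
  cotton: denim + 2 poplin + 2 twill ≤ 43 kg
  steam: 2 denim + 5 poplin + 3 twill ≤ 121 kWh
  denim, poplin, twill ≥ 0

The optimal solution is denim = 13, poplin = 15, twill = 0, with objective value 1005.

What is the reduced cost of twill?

-7

At the optimum: loom time uses 88 of 88 (binding); cotton uses 43 of 43 (binding); steam uses 101 of 121 (slack = 20).
Since steam is not tight, its dual is 0.
The binding rows give the dual system: 1·y_loom time + 1·y_cotton = 15 and 5·y_loom time + 2·y_cotton = 54.
Solving: y_loom time = 8, y_cotton = 7.
Reduced cost of twill: c₃ − yᵀa₃ = 47 − (8·5 + 7·2) = 47 − 54 = -7.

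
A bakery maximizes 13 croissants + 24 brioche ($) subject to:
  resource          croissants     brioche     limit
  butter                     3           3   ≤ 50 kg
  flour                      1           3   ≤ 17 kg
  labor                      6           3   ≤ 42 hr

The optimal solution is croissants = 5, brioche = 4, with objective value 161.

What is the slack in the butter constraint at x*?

23

butter used = 3·5 + 3·4 = 27; slack = 50 − 27 = 23.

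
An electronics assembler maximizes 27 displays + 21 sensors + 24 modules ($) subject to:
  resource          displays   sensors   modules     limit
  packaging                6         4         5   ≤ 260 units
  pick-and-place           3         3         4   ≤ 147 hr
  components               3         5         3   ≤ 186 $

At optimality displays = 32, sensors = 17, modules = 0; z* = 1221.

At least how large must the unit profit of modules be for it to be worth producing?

27

At the optimum: packaging uses 260 of 260 (binding); pick-and-place uses 147 of 147 (binding); components uses 181 of 186 (slack = 5).
Slack constraints have shadow price 0 (complementary slackness).
From A_Bᵀ y = c: 6·y_packaging + 3·y_pick-and-place = 27; 4·y_packaging + 3·y_pick-and-place = 21.
This yields shadow prices y_packaging = 3, y_pick-and-place = 3.
modules enters the basis when its profit ≥ yᵀa₃ = 3·5 + 3·4 = 27.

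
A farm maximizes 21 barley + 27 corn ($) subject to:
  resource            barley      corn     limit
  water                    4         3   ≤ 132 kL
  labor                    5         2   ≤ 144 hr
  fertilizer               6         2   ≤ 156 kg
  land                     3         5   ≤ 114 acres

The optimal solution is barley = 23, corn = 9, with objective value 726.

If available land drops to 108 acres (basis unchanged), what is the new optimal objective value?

Check each constraint at x*: water 119/132 (slack 13); labor 133/144 (slack 11); fertilizer 156/156 (tight); land 114/114 (tight).
Since water, labor are not tight, their duals are 0.
Dual feasibility on the basic columns requires 6·y_fertilizer + 3·y_land = 21, 2·y_fertilizer + 5·y_land = 27.
Solving: y_fertilizer = 1, y_land = 5.
Δz = y_land·Δb = 5 × (-6) = -30, so new z* = 726 − 30 = 696.

696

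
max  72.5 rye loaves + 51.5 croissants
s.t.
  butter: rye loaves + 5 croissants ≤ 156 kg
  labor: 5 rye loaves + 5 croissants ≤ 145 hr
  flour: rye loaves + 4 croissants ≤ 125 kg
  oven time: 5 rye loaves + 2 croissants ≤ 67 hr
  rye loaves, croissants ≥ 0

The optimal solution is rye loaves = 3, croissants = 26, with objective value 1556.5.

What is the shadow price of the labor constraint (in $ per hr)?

At the optimum: butter uses 133 of 156 (slack = 23); labor uses 145 of 145 (binding); flour uses 107 of 125 (slack = 18); oven time uses 67 of 67 (binding).
By complementary slackness, y = 0 for the non-binding constraints.
The binding rows give the dual system: 5·y_labor + 5·y_oven time = 72.5 and 5·y_labor + 2·y_oven time = 51.5.
→ y_labor = 7.5 and y_oven time = 7.
Shadow price of labor = 7.5.

7.5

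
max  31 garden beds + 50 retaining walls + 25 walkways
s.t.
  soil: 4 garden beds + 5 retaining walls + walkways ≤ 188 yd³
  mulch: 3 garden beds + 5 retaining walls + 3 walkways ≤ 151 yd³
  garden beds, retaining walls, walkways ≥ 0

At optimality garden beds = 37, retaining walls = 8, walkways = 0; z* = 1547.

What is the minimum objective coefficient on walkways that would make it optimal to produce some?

28

Both soil and mulch are binding at x*.
Dual feasibility on the basic columns requires 4·y_soil + 3·y_mulch = 31, 5·y_soil + 5·y_mulch = 50.
Solving: y_soil = 1, y_mulch = 9.
walkways enters the basis when its profit ≥ yᵀa₃ = 1·1 + 9·3 = 28.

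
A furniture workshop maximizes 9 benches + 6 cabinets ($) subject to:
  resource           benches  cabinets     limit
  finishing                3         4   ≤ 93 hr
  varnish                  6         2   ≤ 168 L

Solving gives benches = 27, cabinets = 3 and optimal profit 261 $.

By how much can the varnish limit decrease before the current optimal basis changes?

Binding constraints: finishing, varnish. The basis is B = [[3,4],[6,2]] with det -18.
Per unit decrease in varnish, x* moves by d = (-0.2222, 0.1667).
The basis stays optimal until benches reaches 0; allowable decrease = 121.5 L.

121.5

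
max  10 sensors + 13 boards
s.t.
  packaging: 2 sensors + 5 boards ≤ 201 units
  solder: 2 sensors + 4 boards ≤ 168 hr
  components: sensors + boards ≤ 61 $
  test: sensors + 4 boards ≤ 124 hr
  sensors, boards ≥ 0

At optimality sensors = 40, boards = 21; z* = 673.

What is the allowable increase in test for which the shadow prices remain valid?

Binding constraints: components, test. The basis is B = [[1,1],[1,4]] with det 3.
Per unit increase in test, x* moves by d = (-0.3333, 0.3333).
The basis stays optimal until solder becomes binding; allowable increase = 6 hr.

6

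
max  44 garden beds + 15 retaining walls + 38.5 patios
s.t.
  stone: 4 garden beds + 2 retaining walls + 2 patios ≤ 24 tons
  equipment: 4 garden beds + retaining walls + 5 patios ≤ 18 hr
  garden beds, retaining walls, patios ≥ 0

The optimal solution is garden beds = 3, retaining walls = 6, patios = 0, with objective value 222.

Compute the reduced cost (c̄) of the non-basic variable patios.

-4.5

At the optimum: stone uses 24 of 24 (binding); equipment uses 18 of 18 (binding).
From A_Bᵀ y = c: 4·y_stone + 4·y_equipment = 44; 2·y_stone + 1·y_equipment = 15.
→ y_stone = 4 and y_equipment = 7.
Reduced cost of patios: c₃ − yᵀa₃ = 38.5 − (4·2 + 7·5) = 38.5 − 43 = -4.5.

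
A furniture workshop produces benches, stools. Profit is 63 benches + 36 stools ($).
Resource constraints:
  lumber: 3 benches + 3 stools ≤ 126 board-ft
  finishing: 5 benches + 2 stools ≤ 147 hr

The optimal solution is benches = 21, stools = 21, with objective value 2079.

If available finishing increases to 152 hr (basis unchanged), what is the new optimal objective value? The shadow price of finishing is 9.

Δb = 5, so new z* = 2079 + (9)·(5) = 2079 + 45 = 2124.

2124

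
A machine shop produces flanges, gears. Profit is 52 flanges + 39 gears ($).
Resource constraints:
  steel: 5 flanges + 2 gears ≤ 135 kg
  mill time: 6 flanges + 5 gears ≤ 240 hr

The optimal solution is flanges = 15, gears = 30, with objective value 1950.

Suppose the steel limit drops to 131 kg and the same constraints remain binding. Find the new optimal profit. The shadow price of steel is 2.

1942

Δb = -4, so new z* = 1950 + (2)·(-4) = 1950 − 8 = 1942.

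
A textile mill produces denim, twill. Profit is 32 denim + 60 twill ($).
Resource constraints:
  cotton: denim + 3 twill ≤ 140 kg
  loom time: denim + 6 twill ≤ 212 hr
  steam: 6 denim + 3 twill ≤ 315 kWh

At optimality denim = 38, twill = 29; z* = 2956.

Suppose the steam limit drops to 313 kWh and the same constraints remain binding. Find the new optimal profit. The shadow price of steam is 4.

Δb = -2, so new z* = 2956 + (4)·(-2) = 2956 − 8 = 2948.

2948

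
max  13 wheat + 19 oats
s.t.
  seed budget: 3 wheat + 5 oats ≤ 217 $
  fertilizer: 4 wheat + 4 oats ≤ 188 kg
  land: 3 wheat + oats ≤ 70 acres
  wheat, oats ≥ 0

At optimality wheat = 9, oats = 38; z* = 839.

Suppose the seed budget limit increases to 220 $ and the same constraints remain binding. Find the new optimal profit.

At the optimum: seed budget uses 217 of 217 (binding); fertilizer uses 188 of 188 (binding); land uses 65 of 70 (slack = 5).
Since land is not tight, its dual is 0.
The binding rows give the dual system: 3·y_seed budget + 4·y_fertilizer = 13 and 5·y_seed budget + 4·y_fertilizer = 19.
This yields shadow prices y_seed budget = 3, y_fertilizer = 1.
Δz = y_seed budget·Δb = 3 × (3) = 9, so new z* = 839 + 9 = 848.

848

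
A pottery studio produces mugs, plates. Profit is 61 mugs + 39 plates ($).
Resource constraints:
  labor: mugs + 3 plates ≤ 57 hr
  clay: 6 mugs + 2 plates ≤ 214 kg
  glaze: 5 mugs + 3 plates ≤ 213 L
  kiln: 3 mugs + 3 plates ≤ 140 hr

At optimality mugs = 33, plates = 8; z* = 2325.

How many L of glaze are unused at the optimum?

24

glaze used = 5·33 + 3·8 = 189; slack = 213 − 189 = 24.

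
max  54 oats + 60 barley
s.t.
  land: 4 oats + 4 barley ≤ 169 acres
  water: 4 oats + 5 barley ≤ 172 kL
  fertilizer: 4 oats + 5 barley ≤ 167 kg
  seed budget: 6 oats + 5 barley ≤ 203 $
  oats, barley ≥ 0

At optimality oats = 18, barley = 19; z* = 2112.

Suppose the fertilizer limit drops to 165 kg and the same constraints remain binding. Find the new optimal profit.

2094

Binding: fertilizer and seed budget. Non-binding: land (21 unused), water (5 unused).
By complementary slackness, y = 0 for the non-binding constraints.
Dual feasibility on the basic columns requires 4·y_fertilizer + 6·y_seed budget = 54, 5·y_fertilizer + 5·y_seed budget = 60.
This yields shadow prices y_fertilizer = 9, y_seed budget = 3.
Δz = y_fertilizer·Δb = 9 × (-2) = -18, so new z* = 2112 − 18 = 2094.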